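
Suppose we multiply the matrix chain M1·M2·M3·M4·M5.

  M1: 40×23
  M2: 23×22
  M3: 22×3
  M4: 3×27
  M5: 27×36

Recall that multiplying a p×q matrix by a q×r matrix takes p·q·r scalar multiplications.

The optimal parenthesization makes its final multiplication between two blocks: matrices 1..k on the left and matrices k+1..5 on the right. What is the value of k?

3

Adjacent pairs: M1M2 = 40·23·22 = 20240; M2M3 = 23·22·3 = 1518; M3M4 = 22·3·27 = 1782; M4M5 = 3·27·36 = 2916.
Length 3: M1..M3: k=1: 0+1518+40·23·3=4278; k=2: 20240+0+40·22·3=22880 → min 4278 | M2..M4: k=2: 0+1782+23·22·27=15444; k=3: 1518+0+23·3·27=3381 → min 3381 | M3..M5: k=3: 0+2916+22·3·36=5292; k=4: 1782+0+22·27·36=23166 → min 5292.
Length 4: M1..M4: k=1: 0+3381+40·23·27=28221; k=2: 20240+1782+40·22·27=45782; k=3: 4278+0+40·3·27=7518 → min 7518 | M2..M5: k=2: 0+5292+23·22·36=23508; k=3: 1518+2916+23·3·36=6918; k=4: 3381+0+23·27·36=25737 → min 6918.
Top-level splits: k=1: (M1..M1)·(M2..M5) → 0+6918+40·23·36 = 40038; k=2: (M1..M2)·(M3..M5) → 20240+5292+40·22·36 = 57212; k=3: (M1..M3)·(M4..M5) → 4278+2916+40·3·36 = 11514; k=4: (M1..M4)·(M5..M5) → 7518+0+40·27·36 = 46398.
Best split is after M3, i.e. k = 3.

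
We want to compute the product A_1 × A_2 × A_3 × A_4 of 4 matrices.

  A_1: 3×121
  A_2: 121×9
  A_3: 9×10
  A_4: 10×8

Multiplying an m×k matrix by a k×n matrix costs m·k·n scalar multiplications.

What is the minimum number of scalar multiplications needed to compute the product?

3777

Adjacent pairs: A_1A_2 = 3·121·9 = 3267; A_2A_3 = 121·9·10 = 10890; A_3A_4 = 9·10·8 = 720.
Length 3: A_1..A_3: k=1: 0+10890+3·121·10=14520; k=2: 3267+0+3·9·10=3537 → min 3537 | A_2..A_4: k=2: 0+720+121·9·8=9432; k=3: 10890+0+121·10·8=20570 → min 9432.
Length 4: A_1..A_4: k=1: 0+9432+3·121·8=12336; k=2: 3267+720+3·9·8=4203; k=3: 3537+0+3·10·8=3777 → min 3777.
Optimal order: (((A_1 × A_2) × A_3) × A_4) with cost 3777.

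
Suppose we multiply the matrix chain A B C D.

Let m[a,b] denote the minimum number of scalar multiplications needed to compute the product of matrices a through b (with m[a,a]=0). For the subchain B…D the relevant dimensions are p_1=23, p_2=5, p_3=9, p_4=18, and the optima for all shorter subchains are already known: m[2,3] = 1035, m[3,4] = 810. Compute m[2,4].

m[2,4] = min over k∈[2,3] of m[2,k]+m[k+1,4]+p_{1}·p_k·p_{4}.
k=2: 0 + 810 + 23·5·18 = 2880; k=3: 1035 + 0 + 23·9·18 = 4761.
Minimum: 2880 at k=2.

2880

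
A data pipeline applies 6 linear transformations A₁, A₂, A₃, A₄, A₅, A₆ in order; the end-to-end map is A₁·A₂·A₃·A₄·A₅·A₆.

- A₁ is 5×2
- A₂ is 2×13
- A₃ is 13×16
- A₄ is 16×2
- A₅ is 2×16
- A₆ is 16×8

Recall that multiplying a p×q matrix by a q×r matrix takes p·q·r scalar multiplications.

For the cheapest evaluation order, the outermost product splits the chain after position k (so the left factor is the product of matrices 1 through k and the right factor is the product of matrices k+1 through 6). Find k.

4

Adjacent pairs: A₁A₂ = 5·2·13 = 130; A₂A₃ = 2·13·16 = 416; A₃A₄ = 13·16·2 = 416; A₄A₅ = 16·2·16 = 512; A₅A₆ = 2·16·8 = 256.
Length 3: A₁..A₃: k=1: 0+416+5·2·16=576; k=2: 130+0+5·13·16=1170 → min 576 | A₂..A₄: k=2: 0+416+2·13·2=468; k=3: 416+0+2·16·2=480 → min 468 | A₃..A₅: k=3: 0+512+13·16·16=3840; k=4: 416+0+13·2·16=832 → min 832 | A₄..A₆: k=4: 0+256+16·2·8=512; k=5: 512+0+16·16·8=2560 → min 512.
Length 4: A₁..A₄: k=1: 0+468+5·2·2=488; k=2: 130+416+5·13·2=676; k=3: 576+0+5·16·2=736 → min 488 | A₂..A₅: k=2: 0+832+2·13·16=1248; k=3: 416+512+2·16·16=1440; k=4: 468+0+2·2·16=532 → min 532 | A₃..A₆: k=3: 0+512+13·16·8=2176; k=4: 416+256+13·2·8=880; k=5: 832+0+13·16·8=2496 → min 880.
Length 5: A₁..A₅: k=1: 0+532+5·2·16=692; k=2: 130+832+5·13·16=2002; k=3: 576+512+5·16·16=2368; k=4: 488+0+5·2·16=648 → min 648 | A₂..A₆: k=2: 0+880+2·13·8=1088; k=3: 416+512+2·16·8=1184; k=4: 468+256+2·2·8=756; k=5: 532+0+2·16·8=788 → min 756.
Top-level splits: k=1: (A₁..A₁)·(A₂..A₆) → 0+756+5·2·8 = 836; k=2: (A₁..A₂)·(A₃..A₆) → 130+880+5·13·8 = 1530; k=3: (A₁..A₃)·(A₄..A₆) → 576+512+5·16·8 = 1728; k=4: (A₁..A₄)·(A₅..A₆) → 488+256+5·2·8 = 824; k=5: (A₁..A₅)·(A₆..A₆) → 648+0+5·16·8 = 1288.
Best split is after A₄, i.e. k = 4.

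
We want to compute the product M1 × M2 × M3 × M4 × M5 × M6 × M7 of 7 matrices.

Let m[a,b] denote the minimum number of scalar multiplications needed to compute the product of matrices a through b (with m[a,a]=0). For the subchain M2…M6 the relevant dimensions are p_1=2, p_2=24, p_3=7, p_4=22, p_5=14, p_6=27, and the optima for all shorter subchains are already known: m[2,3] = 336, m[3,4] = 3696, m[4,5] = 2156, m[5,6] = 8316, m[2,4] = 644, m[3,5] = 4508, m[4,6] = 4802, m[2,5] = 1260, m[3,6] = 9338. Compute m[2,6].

2016

m[2,6] = min over k∈[2,5] of m[2,k]+m[k+1,6]+p_{1}·p_k·p_{6}.
k=2: 0 + 9338 + 2·24·27 = 10634; k=3: 336 + 4802 + 2·7·27 = 5516; k=4: 644 + 8316 + 2·22·27 = 10148; k=5: 1260 + 0 + 2·14·27 = 2016.
Minimum: 2016 at k=5.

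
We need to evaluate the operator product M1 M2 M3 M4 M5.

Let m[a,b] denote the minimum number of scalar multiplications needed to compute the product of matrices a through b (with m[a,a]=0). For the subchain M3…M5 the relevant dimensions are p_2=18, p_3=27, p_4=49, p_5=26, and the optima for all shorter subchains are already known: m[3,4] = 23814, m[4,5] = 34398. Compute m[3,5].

m[3,5] = min over k∈[3,4] of m[3,k]+m[k+1,5]+p_{2}·p_k·p_{5}.
k=3: 0 + 34398 + 18·27·26 = 47034; k=4: 23814 + 0 + 18·49·26 = 46746.
Minimum: 46746 at k=4.

46746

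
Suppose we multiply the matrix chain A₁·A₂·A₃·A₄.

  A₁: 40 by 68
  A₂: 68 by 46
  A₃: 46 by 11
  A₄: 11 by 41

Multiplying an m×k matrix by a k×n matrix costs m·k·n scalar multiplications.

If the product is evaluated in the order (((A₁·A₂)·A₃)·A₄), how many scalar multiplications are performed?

163400

(A₁·A₂): 40×68 by 68×46 → 40×46, cost 40·68·46 = 125120
((A₁·A₂)·A₃): 40×46 by 46×11 → 40×11, cost 40·46·11 = 20240; cumulative 145360
(((A₁·A₂)·A₃)·A₄): 40×11 by 11×41 → 40×41, cost 40·11·41 = 18040; cumulative 163400
Total: 163400 scalar multiplications.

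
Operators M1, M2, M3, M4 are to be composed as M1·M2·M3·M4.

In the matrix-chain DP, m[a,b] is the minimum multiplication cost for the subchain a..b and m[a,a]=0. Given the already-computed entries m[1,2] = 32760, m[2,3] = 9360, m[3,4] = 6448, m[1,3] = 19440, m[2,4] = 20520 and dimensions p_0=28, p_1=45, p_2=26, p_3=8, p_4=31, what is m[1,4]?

m[1,4] = min over k∈[1,3] of m[1,k]+m[k+1,4]+p_{0}·p_k·p_{4}.
k=1: 0 + 20520 + 28·45·31 = 59580; k=2: 32760 + 6448 + 28·26·31 = 61776; k=3: 19440 + 0 + 28·8·31 = 26384.
Minimum: 26384 at k=3.

26384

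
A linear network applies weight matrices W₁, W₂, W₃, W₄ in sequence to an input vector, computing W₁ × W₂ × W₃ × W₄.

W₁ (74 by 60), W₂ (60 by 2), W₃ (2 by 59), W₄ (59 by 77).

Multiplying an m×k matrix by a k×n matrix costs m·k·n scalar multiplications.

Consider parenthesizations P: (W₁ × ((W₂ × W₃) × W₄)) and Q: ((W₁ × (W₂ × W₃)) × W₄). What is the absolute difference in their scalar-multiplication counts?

16318

Order P = (W₁ × ((W₂ × W₃) × W₄)): (W₂ × W₃): 60×2 by 2×59 → 60×59, cost 60·2·59 = 7080; ((W₂ × W₃) × W₄): 60×59 by 59×77 → 60×77, cost 60·59·77 = 272580; cumulative 279660; (W₁ × ((W₂ × W₃) × W₄)): 74×60 by 60×77 → 74×77, cost 74·60·77 = 341880; cumulative 621540. Total 621540.
Order Q = ((W₁ × (W₂ × W₃)) × W₄): (W₂ × W₃): 60×2 by 2×59 → 60×59, cost 60·2·59 = 7080; (W₁ × (W₂ × W₃)): 74×60 by 60×59 → 74×59, cost 74·60·59 = 261960; cumulative 269040; ((W₁ × (W₂ × W₃)) × W₄): 74×59 by 59×77 → 74×77, cost 74·59·77 = 336182; cumulative 605222. Total 605222.
Difference: |621540 − 605222| = 16318.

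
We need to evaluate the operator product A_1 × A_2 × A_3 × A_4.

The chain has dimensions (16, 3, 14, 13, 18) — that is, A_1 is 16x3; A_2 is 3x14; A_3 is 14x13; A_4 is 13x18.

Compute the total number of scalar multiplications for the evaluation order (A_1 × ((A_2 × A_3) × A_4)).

2112

(A_2 × A_3): 3×14 by 14×13 → 3×13, cost 3·14·13 = 546
((A_2 × A_3) × A_4): 3×13 by 13×18 → 3×18, cost 3·13·18 = 702; cumulative 1248
(A_1 × ((A_2 × A_3) × A_4)): 16×3 by 3×18 → 16×18, cost 16·3·18 = 864; cumulative 2112
Total: 2112 scalar multiplications.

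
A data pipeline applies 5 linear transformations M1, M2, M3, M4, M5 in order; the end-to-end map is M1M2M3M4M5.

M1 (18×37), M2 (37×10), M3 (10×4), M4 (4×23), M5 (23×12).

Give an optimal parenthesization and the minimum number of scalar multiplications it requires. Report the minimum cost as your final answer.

Adjacent pairs: M1M2 = 18·37·10 = 6660; M2M3 = 37·10·4 = 1480; M3M4 = 10·4·23 = 920; M4M5 = 4·23·12 = 1104.
Length 3: M1..M3: k=1: 0+1480+18·37·4=4144; k=2: 6660+0+18·10·4=7380 → min 4144 | M2..M4: k=2: 0+920+37·10·23=9430; k=3: 1480+0+37·4·23=4884 → min 4884 | M3..M5: k=3: 0+1104+10·4·12=1584; k=4: 920+0+10·23·12=3680 → min 1584.
Length 4: M1..M4: k=1: 0+4884+18·37·23=20202; k=2: 6660+920+18·10·23=11720; k=3: 4144+0+18·4·23=5800 → min 5800 | M2..M5: k=2: 0+1584+37·10·12=6024; k=3: 1480+1104+37·4·12=4360; k=4: 4884+0+37·23·12=15096 → min 4360.
Length 5: M1..M5: k=1: 0+4360+18·37·12=12352; k=2: 6660+1584+18·10·12=10404; k=3: 4144+1104+18·4·12=6112; k=4: 5800+0+18·23·12=10768 → min 6112.
Optimal parenthesization: ((M1(M2M3))(M4M5)) with cost 6112.

6112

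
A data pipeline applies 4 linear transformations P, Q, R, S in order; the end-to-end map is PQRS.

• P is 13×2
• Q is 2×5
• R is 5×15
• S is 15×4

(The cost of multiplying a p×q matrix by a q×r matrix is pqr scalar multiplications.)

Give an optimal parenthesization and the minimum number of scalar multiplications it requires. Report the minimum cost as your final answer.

374

Adjacent pairs: PQ = 13·2·5 = 130; QR = 2·5·15 = 150; RS = 5·15·4 = 300.
Length 3: P..R: k=1: 0+150+13·2·15=540; k=2: 130+0+13·5·15=1105 → min 540 | Q..S: k=2: 0+300+2·5·4=340; k=3: 150+0+2·15·4=270 → min 270.
Length 4: P..S: k=1: 0+270+13·2·4=374; k=2: 130+300+13·5·4=690; k=3: 540+0+13·15·4=1320 → min 374.
Optimal parenthesization: (P((QR)S)) with cost 374.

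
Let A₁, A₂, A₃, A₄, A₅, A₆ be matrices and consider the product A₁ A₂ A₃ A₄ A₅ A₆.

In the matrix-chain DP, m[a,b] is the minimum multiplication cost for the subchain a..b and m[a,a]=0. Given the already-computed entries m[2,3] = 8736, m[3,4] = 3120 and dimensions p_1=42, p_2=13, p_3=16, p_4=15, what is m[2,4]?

m[2,4] = min over k∈[2,3] of m[2,k]+m[k+1,4]+p_{1}·p_k·p_{4}.
k=2: 0 + 3120 + 42·13·15 = 11310; k=3: 8736 + 0 + 42·16·15 = 18816.
Minimum: 11310 at k=2.

11310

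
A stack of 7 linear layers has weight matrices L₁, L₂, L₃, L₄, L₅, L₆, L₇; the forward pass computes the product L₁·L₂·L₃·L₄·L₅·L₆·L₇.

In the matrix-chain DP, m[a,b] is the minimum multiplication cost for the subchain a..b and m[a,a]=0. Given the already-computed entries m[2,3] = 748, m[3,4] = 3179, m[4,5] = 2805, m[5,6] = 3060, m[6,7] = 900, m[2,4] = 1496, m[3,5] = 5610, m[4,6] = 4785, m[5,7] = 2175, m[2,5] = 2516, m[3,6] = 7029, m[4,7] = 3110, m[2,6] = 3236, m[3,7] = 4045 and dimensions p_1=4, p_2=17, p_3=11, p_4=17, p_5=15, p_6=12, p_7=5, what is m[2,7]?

3476

m[2,7] = min over k∈[2,6] of m[2,k]+m[k+1,7]+p_{1}·p_k·p_{7}.
k=2: 0 + 4045 + 4·17·5 = 4385; k=3: 748 + 3110 + 4·11·5 = 4078; k=4: 1496 + 2175 + 4·17·5 = 4011; k=5: 2516 + 900 + 4·15·5 = 3716; k=6: 3236 + 0 + 4·12·5 = 3476.
Minimum: 3476 at k=6.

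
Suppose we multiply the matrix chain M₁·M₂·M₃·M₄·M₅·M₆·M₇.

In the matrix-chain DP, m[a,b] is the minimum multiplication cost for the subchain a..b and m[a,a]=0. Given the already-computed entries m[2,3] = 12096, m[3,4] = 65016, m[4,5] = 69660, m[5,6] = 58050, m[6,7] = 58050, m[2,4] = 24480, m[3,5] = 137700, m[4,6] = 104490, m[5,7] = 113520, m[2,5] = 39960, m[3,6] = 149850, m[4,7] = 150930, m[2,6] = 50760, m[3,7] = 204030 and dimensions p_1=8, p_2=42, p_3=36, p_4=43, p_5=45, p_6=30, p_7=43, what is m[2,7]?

61080

m[2,7] = min over k∈[2,6] of m[2,k]+m[k+1,7]+p_{1}·p_k·p_{7}.
k=2: 0 + 204030 + 8·42·43 = 218478; k=3: 12096 + 150930 + 8·36·43 = 175410; k=4: 24480 + 113520 + 8·43·43 = 152792; k=5: 39960 + 58050 + 8·45·43 = 113490; k=6: 50760 + 0 + 8·30·43 = 61080.
Minimum: 61080 at k=6.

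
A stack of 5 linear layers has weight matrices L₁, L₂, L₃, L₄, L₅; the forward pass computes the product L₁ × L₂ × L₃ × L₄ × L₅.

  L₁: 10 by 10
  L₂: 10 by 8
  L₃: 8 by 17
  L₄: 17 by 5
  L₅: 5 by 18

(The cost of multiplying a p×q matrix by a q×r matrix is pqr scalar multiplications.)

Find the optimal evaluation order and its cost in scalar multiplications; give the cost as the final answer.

Adjacent pairs: L₁L₂ = 10·10·8 = 800; L₂L₃ = 10·8·17 = 1360; L₃L₄ = 8·17·5 = 680; L₄L₅ = 17·5·18 = 1530.
Length 3: L₁..L₃: k=1: 0+1360+10·10·17=3060; k=2: 800+0+10·8·17=2160 → min 2160 | L₂..L₄: k=2: 0+680+10·8·5=1080; k=3: 1360+0+10·17·5=2210 → min 1080 | L₃..L₅: k=3: 0+1530+8·17·18=3978; k=4: 680+0+8·5·18=1400 → min 1400.
Length 4: L₁..L₄: k=1: 0+1080+10·10·5=1580; k=2: 800+680+10·8·5=1880; k=3: 2160+0+10·17·5=3010 → min 1580 | L₂..L₅: k=2: 0+1400+10·8·18=2840; k=3: 1360+1530+10·17·18=5950; k=4: 1080+0+10·5·18=1980 → min 1980.
Length 5: L₁..L₅: k=1: 0+1980+10·10·18=3780; k=2: 800+1400+10·8·18=3640; k=3: 2160+1530+10·17·18=6750; k=4: 1580+0+10·5·18=2480 → min 2480.
Optimal parenthesization: ((L₁ × (L₂ × (L₃ × L₄))) × L₅) with cost 2480.

2480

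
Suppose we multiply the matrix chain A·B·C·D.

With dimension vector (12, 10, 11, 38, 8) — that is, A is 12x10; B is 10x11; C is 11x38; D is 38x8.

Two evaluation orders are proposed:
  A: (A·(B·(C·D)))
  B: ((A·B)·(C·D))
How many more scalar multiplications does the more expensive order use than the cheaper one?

536

Order A = (A·(B·(C·D))): (C·D): 11×38 by 38×8 → 11×8, cost 11·38·8 = 3344; (B·(C·D)): 10×11 by 11×8 → 10×8, cost 10·11·8 = 880; cumulative 4224; (A·(B·(C·D))): 12×10 by 10×8 → 12×8, cost 12·10·8 = 960; cumulative 5184. Total 5184.
Order B = ((A·B)·(C·D)): (A·B): 12×10 by 10×11 → 12×11, cost 12·10·11 = 1320; (C·D): 11×38 by 38×8 → 11×8, cost 11·38·8 = 3344; ((A·B)·(C·D)): 12×11 by 11×8 → 12×8, cost 12·11·8 = 1056; cumulative 5720. Total 5720.
Difference: |5184 − 5720| = 536.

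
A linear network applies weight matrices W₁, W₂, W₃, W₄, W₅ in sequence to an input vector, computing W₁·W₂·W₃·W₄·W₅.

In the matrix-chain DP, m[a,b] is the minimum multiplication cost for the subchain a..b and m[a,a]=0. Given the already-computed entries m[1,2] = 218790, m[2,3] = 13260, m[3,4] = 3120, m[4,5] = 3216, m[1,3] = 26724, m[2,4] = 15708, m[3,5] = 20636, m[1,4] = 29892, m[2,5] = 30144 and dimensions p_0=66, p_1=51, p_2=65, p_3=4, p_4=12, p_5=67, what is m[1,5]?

47628

m[1,5] = min over k∈[1,4] of m[1,k]+m[k+1,5]+p_{0}·p_k·p_{5}.
k=1: 0 + 30144 + 66·51·67 = 255666; k=2: 218790 + 20636 + 66·65·67 = 526856; k=3: 26724 + 3216 + 66·4·67 = 47628; k=4: 29892 + 0 + 66·12·67 = 82956.
Minimum: 47628 at k=3.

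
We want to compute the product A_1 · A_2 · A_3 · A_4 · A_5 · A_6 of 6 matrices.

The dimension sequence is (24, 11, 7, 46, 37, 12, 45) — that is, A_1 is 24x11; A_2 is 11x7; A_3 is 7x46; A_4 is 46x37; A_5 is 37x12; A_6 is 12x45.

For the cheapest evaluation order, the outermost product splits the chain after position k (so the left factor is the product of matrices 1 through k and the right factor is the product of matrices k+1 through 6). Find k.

2

Adjacent pairs: A_1A_2 = 24·11·7 = 1848; A_2A_3 = 11·7·46 = 3542; A_3A_4 = 7·46·37 = 11914; A_4A_5 = 46·37·12 = 20424; A_5A_6 = 37·12·45 = 19980.
Length 3: A_1..A_3: k=1: 0+3542+24·11·46=15686; k=2: 1848+0+24·7·46=9576 → min 9576 | A_2..A_4: k=2: 0+11914+11·7·37=14763; k=3: 3542+0+11·46·37=22264 → min 14763 | A_3..A_5: k=3: 0+20424+7·46·12=24288; k=4: 11914+0+7·37·12=15022 → min 15022 | A_4..A_6: k=4: 0+19980+46·37·45=96570; k=5: 20424+0+46·12·45=45264 → min 45264.
Length 4: A_1..A_4: k=1: 0+14763+24·11·37=24531; k=2: 1848+11914+24·7·37=19978; k=3: 9576+0+24·46·37=50424 → min 19978 | A_2..A_5: k=2: 0+15022+11·7·12=15946; k=3: 3542+20424+11·46·12=30038; k=4: 14763+0+11·37·12=19647 → min 15946 | A_3..A_6: k=3: 0+45264+7·46·45=59754; k=4: 11914+19980+7·37·45=43549; k=5: 15022+0+7·12·45=18802 → min 18802.
Length 5: A_1..A_5: k=1: 0+15946+24·11·12=19114; k=2: 1848+15022+24·7·12=18886; k=3: 9576+20424+24·46·12=43248; k=4: 19978+0+24·37·12=30634 → min 18886 | A_2..A_6: k=2: 0+18802+11·7·45=22267; k=3: 3542+45264+11·46·45=71576; k=4: 14763+19980+11·37·45=53058; k=5: 15946+0+11·12·45=21886 → min 21886.
Top-level splits: k=1: (A_1..A_1)·(A_2..A_6) → 0+21886+24·11·45 = 33766; k=2: (A_1..A_2)·(A_3..A_6) → 1848+18802+24·7·45 = 28210; k=3: (A_1..A_3)·(A_4..A_6) → 9576+45264+24·46·45 = 104520; k=4: (A_1..A_4)·(A_5..A_6) → 19978+19980+24·37·45 = 79918; k=5: (A_1..A_5)·(A_6..A_6) → 18886+0+24·12·45 = 31846.
Best split is after A_2, i.e. k = 2.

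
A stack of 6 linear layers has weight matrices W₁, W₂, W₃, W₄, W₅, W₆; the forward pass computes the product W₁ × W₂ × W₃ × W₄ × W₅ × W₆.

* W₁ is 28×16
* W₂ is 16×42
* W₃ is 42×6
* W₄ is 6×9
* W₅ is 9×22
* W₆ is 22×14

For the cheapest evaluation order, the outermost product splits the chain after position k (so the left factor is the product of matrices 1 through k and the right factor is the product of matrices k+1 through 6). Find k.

3

Adjacent pairs: W₁W₂ = 28·16·42 = 18816; W₂W₃ = 16·42·6 = 4032; W₃W₄ = 42·6·9 = 2268; W₄W₅ = 6·9·22 = 1188; W₅W₆ = 9·22·14 = 2772.
Length 3: W₁..W₃: k=1: 0+4032+28·16·6=6720; k=2: 18816+0+28·42·6=25872 → min 6720 | W₂..W₄: k=2: 0+2268+16·42·9=8316; k=3: 4032+0+16·6·9=4896 → min 4896 | W₃..W₅: k=3: 0+1188+42·6·22=6732; k=4: 2268+0+42·9·22=10584 → min 6732 | W₄..W₆: k=4: 0+2772+6·9·14=3528; k=5: 1188+0+6·22·14=3036 → min 3036.
Length 4: W₁..W₄: k=1: 0+4896+28·16·9=8928; k=2: 18816+2268+28·42·9=31668; k=3: 6720+0+28·6·9=8232 → min 8232 | W₂..W₅: k=2: 0+6732+16·42·22=21516; k=3: 4032+1188+16·6·22=7332; k=4: 4896+0+16·9·22=8064 → min 7332 | W₃..W₆: k=3: 0+3036+42·6·14=6564; k=4: 2268+2772+42·9·14=10332; k=5: 6732+0+42·22·14=19668 → min 6564.
Length 5: W₁..W₅: k=1: 0+7332+28·16·22=17188; k=2: 18816+6732+28·42·22=51420; k=3: 6720+1188+28·6·22=11604; k=4: 8232+0+28·9·22=13776 → min 11604 | W₂..W₆: k=2: 0+6564+16·42·14=15972; k=3: 4032+3036+16·6·14=8412; k=4: 4896+2772+16·9·14=9684; k=5: 7332+0+16·22·14=12260 → min 8412.
Top-level splits: k=1: (W₁..W₁)·(W₂..W₆) → 0+8412+28·16·14 = 14684; k=2: (W₁..W₂)·(W₃..W₆) → 18816+6564+28·42·14 = 41844; k=3: (W₁..W₃)·(W₄..W₆) → 6720+3036+28·6·14 = 12108; k=4: (W₁..W₄)·(W₅..W₆) → 8232+2772+28·9·14 = 14532; k=5: (W₁..W₅)·(W₆..W₆) → 11604+0+28·22·14 = 20228.
Best split is after W₃, i.e. k = 3.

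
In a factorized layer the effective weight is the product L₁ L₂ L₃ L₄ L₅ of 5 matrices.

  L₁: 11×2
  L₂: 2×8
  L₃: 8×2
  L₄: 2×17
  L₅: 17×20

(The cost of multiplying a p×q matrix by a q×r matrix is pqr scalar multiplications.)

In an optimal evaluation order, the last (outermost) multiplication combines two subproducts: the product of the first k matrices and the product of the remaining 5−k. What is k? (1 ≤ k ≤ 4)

Adjacent pairs: L₁L₂ = 11·2·8 = 176; L₂L₃ = 2·8·2 = 32; L₃L₄ = 8·2·17 = 272; L₄L₅ = 2·17·20 = 680.
Length 3: L₁..L₃: k=1: 0+32+11·2·2=76; k=2: 176+0+11·8·2=352 → min 76 | L₂..L₄: k=2: 0+272+2·8·17=544; k=3: 32+0+2·2·17=100 → min 100 | L₃..L₅: k=3: 0+680+8·2·20=1000; k=4: 272+0+8·17·20=2992 → min 1000.
Length 4: L₁..L₄: k=1: 0+100+11·2·17=474; k=2: 176+272+11·8·17=1944; k=3: 76+0+11·2·17=450 → min 450 | L₂..L₅: k=2: 0+1000+2·8·20=1320; k=3: 32+680+2·2·20=792; k=4: 100+0+2·17·20=780 → min 780.
Top-level splits: k=1: (L₁..L₁)·(L₂..L₅) → 0+780+11·2·20 = 1220; k=2: (L₁..L₂)·(L₃..L₅) → 176+1000+11·8·20 = 2936; k=3: (L₁..L₃)·(L₄..L₅) → 76+680+11·2·20 = 1196; k=4: (L₁..L₄)·(L₅..L₅) → 450+0+11·17·20 = 4190.
Best split is after L₃, i.e. k = 3.

3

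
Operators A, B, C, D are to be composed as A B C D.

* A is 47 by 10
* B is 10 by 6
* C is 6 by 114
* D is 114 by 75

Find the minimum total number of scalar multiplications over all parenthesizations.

75270

Adjacent pairs: AB = 47·10·6 = 2820; BC = 10·6·114 = 6840; CD = 6·114·75 = 51300.
Length 3: A..C: k=1: 0+6840+47·10·114=60420; k=2: 2820+0+47·6·114=34968 → min 34968 | B..D: k=2: 0+51300+10·6·75=55800; k=3: 6840+0+10·114·75=92340 → min 55800.
Length 4: A..D: k=1: 0+55800+47·10·75=91050; k=2: 2820+51300+47·6·75=75270; k=3: 34968+0+47·114·75=436818 → min 75270.
Optimal order: ((A B) (C D)) with cost 75270.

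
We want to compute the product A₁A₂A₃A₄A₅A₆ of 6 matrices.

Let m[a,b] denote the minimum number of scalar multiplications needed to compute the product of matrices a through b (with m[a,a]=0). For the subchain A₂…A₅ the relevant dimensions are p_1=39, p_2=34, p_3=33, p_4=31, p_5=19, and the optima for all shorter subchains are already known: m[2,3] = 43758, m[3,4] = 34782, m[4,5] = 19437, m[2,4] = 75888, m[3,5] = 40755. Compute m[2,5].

65949

m[2,5] = min over k∈[2,4] of m[2,k]+m[k+1,5]+p_{1}·p_k·p_{5}.
k=2: 0 + 40755 + 39·34·19 = 65949; k=3: 43758 + 19437 + 39·33·19 = 87648; k=4: 75888 + 0 + 39·31·19 = 98859.
Minimum: 65949 at k=2.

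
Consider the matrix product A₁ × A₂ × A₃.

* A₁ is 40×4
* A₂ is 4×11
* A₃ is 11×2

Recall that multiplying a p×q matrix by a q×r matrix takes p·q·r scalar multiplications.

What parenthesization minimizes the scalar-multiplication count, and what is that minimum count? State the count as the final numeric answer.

(A₁ × (A₂ × A₃)): cost 408.
((A₁ × A₂) × A₃): cost 2640.
Optimal: (A₁ × (A₂ × A₃)) with cost 408.

408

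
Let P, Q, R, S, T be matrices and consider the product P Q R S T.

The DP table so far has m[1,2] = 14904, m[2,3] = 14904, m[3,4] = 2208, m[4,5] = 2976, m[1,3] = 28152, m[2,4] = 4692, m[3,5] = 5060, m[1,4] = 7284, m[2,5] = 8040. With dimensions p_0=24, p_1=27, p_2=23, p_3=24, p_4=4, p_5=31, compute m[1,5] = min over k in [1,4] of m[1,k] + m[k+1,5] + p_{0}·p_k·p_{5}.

m[1,5] = min over k∈[1,4] of m[1,k]+m[k+1,5]+p_{0}·p_k·p_{5}.
k=1: 0 + 8040 + 24·27·31 = 28128; k=2: 14904 + 5060 + 24·23·31 = 37076; k=3: 28152 + 2976 + 24·24·31 = 48984; k=4: 7284 + 0 + 24·4·31 = 10260.
Minimum: 10260 at k=4.

10260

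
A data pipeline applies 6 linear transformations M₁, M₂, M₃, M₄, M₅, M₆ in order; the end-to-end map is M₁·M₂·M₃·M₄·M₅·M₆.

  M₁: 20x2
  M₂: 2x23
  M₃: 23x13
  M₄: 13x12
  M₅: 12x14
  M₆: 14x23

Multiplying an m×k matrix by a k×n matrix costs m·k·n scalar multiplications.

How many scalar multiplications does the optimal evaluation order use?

2810

Adjacent pairs: M₁M₂ = 20·2·23 = 920; M₂M₃ = 2·23·13 = 598; M₃M₄ = 23·13·12 = 3588; M₄M₅ = 13·12·14 = 2184; M₅M₆ = 12·14·23 = 3864.
Length 3: M₁..M₃: k=1: 0+598+20·2·13=1118; k=2: 920+0+20·23·13=6900 → min 1118 | M₂..M₄: k=2: 0+3588+2·23·12=4140; k=3: 598+0+2·13·12=910 → min 910 | M₃..M₅: k=3: 0+2184+23·13·14=6370; k=4: 3588+0+23·12·14=7452 → min 6370 | M₄..M₆: k=4: 0+3864+13·12·23=7452; k=5: 2184+0+13·14·23=6370 → min 6370.
Length 4: M₁..M₄: k=1: 0+910+20·2·12=1390; k=2: 920+3588+20·23·12=10028; k=3: 1118+0+20·13·12=4238 → min 1390 | M₂..M₅: k=2: 0+6370+2·23·14=7014; k=3: 598+2184+2·13·14=3146; k=4: 910+0+2·12·14=1246 → min 1246 | M₃..M₆: k=3: 0+6370+23·13·23=13247; k=4: 3588+3864+23·12·23=13800; k=5: 6370+0+23·14·23=13776 → min 13247.
Length 5: M₁..M₅: k=1: 0+1246+20·2·14=1806; k=2: 920+6370+20·23·14=13730; k=3: 1118+2184+20·13·14=6942; k=4: 1390+0+20·12·14=4750 → min 1806 | M₂..M₆: k=2: 0+13247+2·23·23=14305; k=3: 598+6370+2·13·23=7566; k=4: 910+3864+2·12·23=5326; k=5: 1246+0+2·14·23=1890 → min 1890.
Length 6: M₁..M₆: k=1: 0+1890+20·2·23=2810; k=2: 920+13247+20·23·23=24747; k=3: 1118+6370+20·13·23=13468; k=4: 1390+3864+20·12·23=10774; k=5: 1806+0+20·14·23=8246 → min 2810.
Optimal order: (M₁·((((M₂·M₃)·M₄)·M₅)·M₆)) with cost 2810.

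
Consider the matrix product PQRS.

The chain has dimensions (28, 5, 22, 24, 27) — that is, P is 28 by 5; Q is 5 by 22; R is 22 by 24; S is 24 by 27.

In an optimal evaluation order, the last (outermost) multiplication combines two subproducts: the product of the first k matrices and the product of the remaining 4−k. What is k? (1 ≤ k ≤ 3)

1

Adjacent pairs: PQ = 28·5·22 = 3080; QR = 5·22·24 = 2640; RS = 22·24·27 = 14256.
Length 3: P..R: k=1: 0+2640+28·5·24=6000; k=2: 3080+0+28·22·24=17864 → min 6000 | Q..S: k=2: 0+14256+5·22·27=17226; k=3: 2640+0+5·24·27=5880 → min 5880.
Top-level splits: k=1: (P..P)·(Q..S) → 0+5880+28·5·27 = 9660; k=2: (P..Q)·(R..S) → 3080+14256+28·22·27 = 33968; k=3: (P..R)·(S..S) → 6000+0+28·24·27 = 24144.
Best split is after P, i.e. k = 1.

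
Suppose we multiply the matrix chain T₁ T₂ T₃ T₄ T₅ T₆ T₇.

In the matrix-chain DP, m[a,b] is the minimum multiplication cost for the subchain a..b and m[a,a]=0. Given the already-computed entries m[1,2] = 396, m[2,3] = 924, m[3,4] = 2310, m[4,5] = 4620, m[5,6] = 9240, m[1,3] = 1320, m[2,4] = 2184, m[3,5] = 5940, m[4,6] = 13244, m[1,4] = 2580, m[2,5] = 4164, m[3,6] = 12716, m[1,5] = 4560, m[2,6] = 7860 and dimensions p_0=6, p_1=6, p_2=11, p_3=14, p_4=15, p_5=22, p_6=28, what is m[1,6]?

m[1,6] = min over k∈[1,5] of m[1,k]+m[k+1,6]+p_{0}·p_k·p_{6}.
k=1: 0 + 7860 + 6·6·28 = 8868; k=2: 396 + 12716 + 6·11·28 = 14960; k=3: 1320 + 13244 + 6·14·28 = 16916; k=4: 2580 + 9240 + 6·15·28 = 14340; k=5: 4560 + 0 + 6·22·28 = 8256.
Minimum: 8256 at k=5.

8256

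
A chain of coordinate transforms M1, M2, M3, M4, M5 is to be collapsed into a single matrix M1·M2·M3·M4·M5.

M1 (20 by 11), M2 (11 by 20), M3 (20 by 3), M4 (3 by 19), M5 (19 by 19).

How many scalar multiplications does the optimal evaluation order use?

Adjacent pairs: M1M2 = 20·11·20 = 4400; M2M3 = 11·20·3 = 660; M3M4 = 20·3·19 = 1140; M4M5 = 3·19·19 = 1083.
Length 3: M1..M3: k=1: 0+660+20·11·3=1320; k=2: 4400+0+20·20·3=5600 → min 1320 | M2..M4: k=2: 0+1140+11·20·19=5320; k=3: 660+0+11·3·19=1287 → min 1287 | M3..M5: k=3: 0+1083+20·3·19=2223; k=4: 1140+0+20·19·19=8360 → min 2223.
Length 4: M1..M4: k=1: 0+1287+20·11·19=5467; k=2: 4400+1140+20·20·19=13140; k=3: 1320+0+20·3·19=2460 → min 2460 | M2..M5: k=2: 0+2223+11·20·19=6403; k=3: 660+1083+11·3·19=2370; k=4: 1287+0+11·19·19=5258 → min 2370.
Length 5: M1..M5: k=1: 0+2370+20·11·19=6550; k=2: 4400+2223+20·20·19=14223; k=3: 1320+1083+20·3·19=3543; k=4: 2460+0+20·19·19=9680 → min 3543.
Optimal order: ((M1·(M2·M3))·(M4·M5)) with cost 3543.

3543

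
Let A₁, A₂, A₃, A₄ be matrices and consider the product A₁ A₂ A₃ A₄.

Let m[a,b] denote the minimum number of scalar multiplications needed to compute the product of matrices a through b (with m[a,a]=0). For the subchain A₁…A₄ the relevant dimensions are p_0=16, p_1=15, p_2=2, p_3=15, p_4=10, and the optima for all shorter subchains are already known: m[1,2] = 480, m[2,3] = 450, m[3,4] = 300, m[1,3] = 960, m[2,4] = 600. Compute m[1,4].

m[1,4] = min over k∈[1,3] of m[1,k]+m[k+1,4]+p_{0}·p_k·p_{4}.
k=1: 0 + 600 + 16·15·10 = 3000; k=2: 480 + 300 + 16·2·10 = 1100; k=3: 960 + 0 + 16·15·10 = 3360.
Minimum: 1100 at k=2.

1100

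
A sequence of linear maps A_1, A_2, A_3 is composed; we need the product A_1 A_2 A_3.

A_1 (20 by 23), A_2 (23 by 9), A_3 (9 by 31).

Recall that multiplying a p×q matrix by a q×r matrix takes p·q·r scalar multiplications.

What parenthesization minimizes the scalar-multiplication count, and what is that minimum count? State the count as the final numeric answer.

(A_1 (A_2 A_3)): cost 20677.
((A_1 A_2) A_3): cost 9720.
Optimal: ((A_1 A_2) A_3) with cost 9720.

9720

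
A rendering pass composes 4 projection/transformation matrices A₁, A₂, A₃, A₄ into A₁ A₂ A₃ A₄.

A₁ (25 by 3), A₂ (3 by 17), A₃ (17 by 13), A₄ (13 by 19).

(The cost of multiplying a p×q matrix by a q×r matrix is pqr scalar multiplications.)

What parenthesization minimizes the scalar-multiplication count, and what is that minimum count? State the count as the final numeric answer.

Adjacent pairs: A₁A₂ = 25·3·17 = 1275; A₂A₃ = 3·17·13 = 663; A₃A₄ = 17·13·19 = 4199.
Length 3: A₁..A₃: k=1: 0+663+25·3·13=1638; k=2: 1275+0+25·17·13=6800 → min 1638 | A₂..A₄: k=2: 0+4199+3·17·19=5168; k=3: 663+0+3·13·19=1404 → min 1404.
Length 4: A₁..A₄: k=1: 0+1404+25·3·19=2829; k=2: 1275+4199+25·17·19=13549; k=3: 1638+0+25·13·19=7813 → min 2829.
Optimal parenthesization: (A₁ ((A₂ A₃) A₄)) with cost 2829.

2829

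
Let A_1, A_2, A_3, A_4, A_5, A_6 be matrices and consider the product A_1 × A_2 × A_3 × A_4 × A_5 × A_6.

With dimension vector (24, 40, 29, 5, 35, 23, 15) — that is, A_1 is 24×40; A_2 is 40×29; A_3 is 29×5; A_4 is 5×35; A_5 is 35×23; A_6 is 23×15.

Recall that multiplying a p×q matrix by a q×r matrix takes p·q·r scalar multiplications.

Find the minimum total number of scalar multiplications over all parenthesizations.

Adjacent pairs: A_1A_2 = 24·40·29 = 27840; A_2A_3 = 40·29·5 = 5800; A_3A_4 = 29·5·35 = 5075; A_4A_5 = 5·35·23 = 4025; A_5A_6 = 35·23·15 = 12075.
Length 3: A_1..A_3: k=1: 0+5800+24·40·5=10600; k=2: 27840+0+24·29·5=31320 → min 10600 | A_2..A_4: k=2: 0+5075+40·29·35=45675; k=3: 5800+0+40·5·35=12800 → min 12800 | A_3..A_5: k=3: 0+4025+29·5·23=7360; k=4: 5075+0+29·35·23=28420 → min 7360 | A_4..A_6: k=4: 0+12075+5·35·15=14700; k=5: 4025+0+5·23·15=5750 → min 5750.
Length 4: A_1..A_4: k=1: 0+12800+24·40·35=46400; k=2: 27840+5075+24·29·35=57275; k=3: 10600+0+24·5·35=14800 → min 14800 | A_2..A_5: k=2: 0+7360+40·29·23=34040; k=3: 5800+4025+40·5·23=14425; k=4: 12800+0+40·35·23=45000 → min 14425 | A_3..A_6: k=3: 0+5750+29·5·15=7925; k=4: 5075+12075+29·35·15=32375; k=5: 7360+0+29·23·15=17365 → min 7925.
Length 5: A_1..A_5: k=1: 0+14425+24·40·23=36505; k=2: 27840+7360+24·29·23=51208; k=3: 10600+4025+24·5·23=17385; k=4: 14800+0+24·35·23=34120 → min 17385 | A_2..A_6: k=2: 0+7925+40·29·15=25325; k=3: 5800+5750+40·5·15=14550; k=4: 12800+12075+40·35·15=45875; k=5: 14425+0+40·23·15=28225 → min 14550.
Length 6: A_1..A_6: k=1: 0+14550+24·40·15=28950; k=2: 27840+7925+24·29·15=46205; k=3: 10600+5750+24·5·15=18150; k=4: 14800+12075+24·35·15=39475; k=5: 17385+0+24·23·15=25665 → min 18150.
Optimal order: ((A_1 × (A_2 × A_3)) × ((A_4 × A_5) × A_6)) with cost 18150.

18150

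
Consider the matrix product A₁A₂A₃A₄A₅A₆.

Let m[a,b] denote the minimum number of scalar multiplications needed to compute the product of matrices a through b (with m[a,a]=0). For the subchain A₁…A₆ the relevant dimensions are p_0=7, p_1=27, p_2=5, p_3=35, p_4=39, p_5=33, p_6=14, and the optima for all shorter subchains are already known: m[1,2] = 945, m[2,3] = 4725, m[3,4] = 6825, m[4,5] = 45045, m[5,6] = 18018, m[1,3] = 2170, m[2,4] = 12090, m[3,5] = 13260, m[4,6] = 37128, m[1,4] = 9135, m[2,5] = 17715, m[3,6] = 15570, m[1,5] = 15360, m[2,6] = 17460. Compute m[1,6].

17005

m[1,6] = min over k∈[1,5] of m[1,k]+m[k+1,6]+p_{0}·p_k·p_{6}.
k=1: 0 + 17460 + 7·27·14 = 20106; k=2: 945 + 15570 + 7·5·14 = 17005; k=3: 2170 + 37128 + 7·35·14 = 42728; k=4: 9135 + 18018 + 7·39·14 = 30975; k=5: 15360 + 0 + 7·33·14 = 18594.
Minimum: 17005 at k=2.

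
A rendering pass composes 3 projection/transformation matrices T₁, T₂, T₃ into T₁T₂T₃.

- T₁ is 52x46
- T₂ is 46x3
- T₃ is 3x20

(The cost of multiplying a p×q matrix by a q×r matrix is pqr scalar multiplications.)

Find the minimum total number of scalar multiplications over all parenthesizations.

Order (T₁(T₂T₃)): (T₂T₃): 46×3 by 3×20 → 46×20, cost 46·3·20 = 2760; (T₁(T₂T₃)): 52×46 by 46×20 → 52×20, cost 52·46·20 = 47840; cumulative 50600. Total 50600.
Order ((T₁T₂)T₃): (T₁T₂): 52×46 by 46×3 → 52×3, cost 52·46·3 = 7176; ((T₁T₂)T₃): 52×3 by 3×20 → 52×20, cost 52·3·20 = 3120; cumulative 10296. Total 10296.
Minimum: 10296.

10296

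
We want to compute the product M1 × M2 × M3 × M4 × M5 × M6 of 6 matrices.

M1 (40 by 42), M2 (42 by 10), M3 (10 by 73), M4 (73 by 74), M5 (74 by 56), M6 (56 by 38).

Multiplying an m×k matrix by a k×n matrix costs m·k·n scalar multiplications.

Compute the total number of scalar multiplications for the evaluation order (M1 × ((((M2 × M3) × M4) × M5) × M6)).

(M2 × M3): 42×10 by 10×73 → 42×73, cost 42·10·73 = 30660
((M2 × M3) × M4): 42×73 by 73×74 → 42×74, cost 42·73·74 = 226884; cumulative 257544
(((M2 × M3) × M4) × M5): 42×74 by 74×56 → 42×56, cost 42·74·56 = 174048; cumulative 431592
((((M2 × M3) × M4) × M5) × M6): 42×56 by 56×38 → 42×38, cost 42·56·38 = 89376; cumulative 520968
(M1 × ((((M2 × M3) × M4) × M5) × M6)): 40×42 by 42×38 → 40×38, cost 40·42·38 = 63840; cumulative 584808
Total: 584808 scalar multiplications.

584808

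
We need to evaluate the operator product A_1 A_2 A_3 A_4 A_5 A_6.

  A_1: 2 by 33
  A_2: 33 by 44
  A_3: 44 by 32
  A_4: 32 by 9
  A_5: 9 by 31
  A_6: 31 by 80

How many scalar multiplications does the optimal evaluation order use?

Adjacent pairs: A_1A_2 = 2·33·44 = 2904; A_2A_3 = 33·44·32 = 46464; A_3A_4 = 44·32·9 = 12672; A_4A_5 = 32·9·31 = 8928; A_5A_6 = 9·31·80 = 22320.
Length 3: A_1..A_3: k=1: 0+46464+2·33·32=48576; k=2: 2904+0+2·44·32=5720 → min 5720 | A_2..A_4: k=2: 0+12672+33·44·9=25740; k=3: 46464+0+33·32·9=55968 → min 25740 | A_3..A_5: k=3: 0+8928+44·32·31=52576; k=4: 12672+0+44·9·31=24948 → min 24948 | A_4..A_6: k=4: 0+22320+32·9·80=45360; k=5: 8928+0+32·31·80=88288 → min 45360.
Length 4: A_1..A_4: k=1: 0+25740+2·33·9=26334; k=2: 2904+12672+2·44·9=16368; k=3: 5720+0+2·32·9=6296 → min 6296 | A_2..A_5: k=2: 0+24948+33·44·31=69960; k=3: 46464+8928+33·32·31=88128; k=4: 25740+0+33·9·31=34947 → min 34947 | A_3..A_6: k=3: 0+45360+44·32·80=158000; k=4: 12672+22320+44·9·80=66672; k=5: 24948+0+44·31·80=134068 → min 66672.
Length 5: A_1..A_5: k=1: 0+34947+2·33·31=36993; k=2: 2904+24948+2·44·31=30580; k=3: 5720+8928+2·32·31=16632; k=4: 6296+0+2·9·31=6854 → min 6854 | A_2..A_6: k=2: 0+66672+33·44·80=182832; k=3: 46464+45360+33·32·80=176304; k=4: 25740+22320+33·9·80=71820; k=5: 34947+0+33·31·80=116787 → min 71820.
Length 6: A_1..A_6: k=1: 0+71820+2·33·80=77100; k=2: 2904+66672+2·44·80=76616; k=3: 5720+45360+2·32·80=56200; k=4: 6296+22320+2·9·80=30056; k=5: 6854+0+2·31·80=11814 → min 11814.
Optimal order: (((((A_1 A_2) A_3) A_4) A_5) A_6) with cost 11814.

11814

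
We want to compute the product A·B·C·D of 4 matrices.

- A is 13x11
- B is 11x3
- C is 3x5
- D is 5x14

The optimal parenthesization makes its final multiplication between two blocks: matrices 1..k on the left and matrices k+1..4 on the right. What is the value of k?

Adjacent pairs: AB = 13·11·3 = 429; BC = 11·3·5 = 165; CD = 3·5·14 = 210.
Length 3: A..C: k=1: 0+165+13·11·5=880; k=2: 429+0+13·3·5=624 → min 624 | B..D: k=2: 0+210+11·3·14=672; k=3: 165+0+11·5·14=935 → min 672.
Top-level splits: k=1: (A..A)·(B..D) → 0+672+13·11·14 = 2674; k=2: (A..B)·(C..D) → 429+210+13·3·14 = 1185; k=3: (A..C)·(D..D) → 624+0+13·5·14 = 1534.
Best split is after B, i.e. k = 2.

2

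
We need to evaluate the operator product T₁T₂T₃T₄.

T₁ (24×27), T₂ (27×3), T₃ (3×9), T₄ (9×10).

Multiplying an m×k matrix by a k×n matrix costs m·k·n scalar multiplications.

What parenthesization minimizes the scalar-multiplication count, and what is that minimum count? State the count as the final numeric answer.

Adjacent pairs: T₁T₂ = 24·27·3 = 1944; T₂T₃ = 27·3·9 = 729; T₃T₄ = 3·9·10 = 270.
Length 3: T₁..T₃: k=1: 0+729+24·27·9=6561; k=2: 1944+0+24·3·9=2592 → min 2592 | T₂..T₄: k=2: 0+270+27·3·10=1080; k=3: 729+0+27·9·10=3159 → min 1080.
Length 4: T₁..T₄: k=1: 0+1080+24·27·10=7560; k=2: 1944+270+24·3·10=2934; k=3: 2592+0+24·9·10=4752 → min 2934.
Optimal parenthesization: ((T₁T₂)(T₃T₄)) with cost 2934.

2934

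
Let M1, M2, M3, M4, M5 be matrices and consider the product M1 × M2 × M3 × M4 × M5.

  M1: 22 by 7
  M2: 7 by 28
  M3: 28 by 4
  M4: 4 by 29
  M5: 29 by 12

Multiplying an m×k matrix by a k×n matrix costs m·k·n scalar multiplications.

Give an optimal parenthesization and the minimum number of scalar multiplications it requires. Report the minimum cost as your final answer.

Adjacent pairs: M1M2 = 22·7·28 = 4312; M2M3 = 7·28·4 = 784; M3M4 = 28·4·29 = 3248; M4M5 = 4·29·12 = 1392.
Length 3: M1..M3: k=1: 0+784+22·7·4=1400; k=2: 4312+0+22·28·4=6776 → min 1400 | M2..M4: k=2: 0+3248+7·28·29=8932; k=3: 784+0+7·4·29=1596 → min 1596 | M3..M5: k=3: 0+1392+28·4·12=2736; k=4: 3248+0+28·29·12=12992 → min 2736.
Length 4: M1..M4: k=1: 0+1596+22·7·29=6062; k=2: 4312+3248+22·28·29=25424; k=3: 1400+0+22·4·29=3952 → min 3952 | M2..M5: k=2: 0+2736+7·28·12=5088; k=3: 784+1392+7·4·12=2512; k=4: 1596+0+7·29·12=4032 → min 2512.
Length 5: M1..M5: k=1: 0+2512+22·7·12=4360; k=2: 4312+2736+22·28·12=14440; k=3: 1400+1392+22·4·12=3848; k=4: 3952+0+22·29·12=11608 → min 3848.
Optimal parenthesization: ((M1 × (M2 × M3)) × (M4 × M5)) with cost 3848.

3848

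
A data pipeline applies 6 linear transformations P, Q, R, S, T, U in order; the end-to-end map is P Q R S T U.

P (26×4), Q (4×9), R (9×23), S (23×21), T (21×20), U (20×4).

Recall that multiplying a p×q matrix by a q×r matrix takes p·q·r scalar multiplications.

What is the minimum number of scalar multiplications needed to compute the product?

Adjacent pairs: PQ = 26·4·9 = 936; QR = 4·9·23 = 828; RS = 9·23·21 = 4347; ST = 23·21·20 = 9660; TU = 21·20·4 = 1680.
Length 3: P..R: k=1: 0+828+26·4·23=3220; k=2: 936+0+26·9·23=6318 → min 3220 | Q..S: k=2: 0+4347+4·9·21=5103; k=3: 828+0+4·23·21=2760 → min 2760 | R..T: k=3: 0+9660+9·23·20=13800; k=4: 4347+0+9·21·20=8127 → min 8127 | S..U: k=4: 0+1680+23·21·4=3612; k=5: 9660+0+23·20·4=11500 → min 3612.
Length 4: P..S: k=1: 0+2760+26·4·21=4944; k=2: 936+4347+26·9·21=10197; k=3: 3220+0+26·23·21=15778 → min 4944 | Q..T: k=2: 0+8127+4·9·20=8847; k=3: 828+9660+4·23·20=12328; k=4: 2760+0+4·21·20=4440 → min 4440 | R..U: k=3: 0+3612+9·23·4=4440; k=4: 4347+1680+9·21·4=6783; k=5: 8127+0+9·20·4=8847 → min 4440.
Length 5: P..T: k=1: 0+4440+26·4·20=6520; k=2: 936+8127+26·9·20=13743; k=3: 3220+9660+26·23·20=24840; k=4: 4944+0+26·21·20=15864 → min 6520 | Q..U: k=2: 0+4440+4·9·4=4584; k=3: 828+3612+4·23·4=4808; k=4: 2760+1680+4·21·4=4776; k=5: 4440+0+4·20·4=4760 → min 4584.
Length 6: P..U: k=1: 0+4584+26·4·4=5000; k=2: 936+4440+26·9·4=6312; k=3: 3220+3612+26·23·4=9224; k=4: 4944+1680+26·21·4=8808; k=5: 6520+0+26·20·4=8600 → min 5000.
Optimal order: (P (Q (R (S (T U))))) with cost 5000.

5000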